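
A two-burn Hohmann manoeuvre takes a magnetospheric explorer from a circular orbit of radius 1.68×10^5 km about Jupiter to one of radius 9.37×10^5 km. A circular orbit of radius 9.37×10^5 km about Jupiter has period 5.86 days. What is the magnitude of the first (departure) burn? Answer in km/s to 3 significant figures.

Δv₁ = 8.30 km/s

From Kepler's third law T² = 4π²r³/μ at r = 9.37×10^5 km, T = 5.86 days = 5.86 × 86400 s = 5.06304×10^5 s: μ = 4π²r³/T² = 1.26694×10^8 km³/s².
The Hohmann ellipse has a_t = (r₁ + r₂)/2 = 5.525×10^5 km.
On the circular orbit at r = 1.680×10^5 km, v_c = √(μ/r) = 27.461 km/s.
Transfer-orbit speed at the same r (vis-viva, a = a_t): v_t = √[μ(2/r − 1/a_t)] = 35.762 km/s.
Δv₁ = |v_t − v_c| = |35.762 − 27.461| = 8.301 km/s.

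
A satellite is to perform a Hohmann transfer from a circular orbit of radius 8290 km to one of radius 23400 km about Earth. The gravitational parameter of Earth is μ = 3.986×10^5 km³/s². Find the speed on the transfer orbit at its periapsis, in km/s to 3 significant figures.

v = 8.43 km/s

Transfer-ellipse semi-major axis a_t = (r₁ + r₂)/2 = (8290 + 23400)/2 = 15845 km.
The periapsis of the transfer ellipse is at r = 8290 km.
Applying v² = μ(2/r − 1/a_t): v = 8.427 km/s.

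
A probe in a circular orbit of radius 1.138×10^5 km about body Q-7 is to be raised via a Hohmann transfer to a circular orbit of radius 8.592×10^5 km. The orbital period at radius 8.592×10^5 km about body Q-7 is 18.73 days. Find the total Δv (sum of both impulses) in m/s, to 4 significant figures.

From Kepler's third law T² = 4π²r³/μ at r = 8.592×10^5 km, T = 18.73 days = 18.73 × 86400 s = 1.618272×10^6 s: μ = 4π²r³/T² = 9.56180×10^6 km³/s².
The Hohmann ellipse has a_t = (r₁ + r₂)/2 = 4.865×10^5 km.
Circular speed at r₁: v₁ = √(μ/r₁) = √(9.56180×10^6/1.138×10^5) = 9.16640 km/s.
Transfer-orbit speed at r₁ (vis-viva): v_p = √[μ(2/r₁ − 1/a_t)] = 12.1816 km/s.
First burn Δv₁ = |v_p − v₁| = 3.015 km/s.
At r₂, v₂ = √(μ/r₂) = 3.336 km/s.
Transfer-orbit speed at r₂: v_a = √[μ(2/r₂ − 1/a_t)] = 1.613 km/s.
Second burn Δv₂ = |v₂ − v_a| = 1.723 km/s.
Total Δv = Δv₁ + Δv₂ = 4.738 km/s.

Δv = 4738 m/s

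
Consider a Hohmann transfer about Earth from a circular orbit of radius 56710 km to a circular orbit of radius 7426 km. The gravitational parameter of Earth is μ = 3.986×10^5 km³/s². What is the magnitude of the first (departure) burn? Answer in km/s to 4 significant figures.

The Hohmann ellipse has a_t = (r₁ + r₂)/2 = 32068 km.
On the circular orbit at r = 56710 km, v_c = √(μ/r) = 2.651 km/s.
Vis-viva on the transfer ellipse at r = 56710 km gives v_t = √[μ(2/r − 1/a_t)] = 1.276 km/s.
Δv₁ = |v_t − v_c| = |1.276 − 2.651| = 1.375 km/s.

Δv₁ = 1.375 km/s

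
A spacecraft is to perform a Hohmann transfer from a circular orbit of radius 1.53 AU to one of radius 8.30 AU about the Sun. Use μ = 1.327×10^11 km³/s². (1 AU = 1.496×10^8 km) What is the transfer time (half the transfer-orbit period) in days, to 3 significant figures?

In km: r₁ = 1.53 × 1.496×10^8 = 2.28888×10^8 km; r₂ = 8.30 × 1.496×10^8 = 1.24168×10^9 km.
The Hohmann ellipse has a_t = (r₁ + r₂)/2 = 7.35284×10^8 km.
By Kepler's third law the transfer-orbit period is T = 2π√(a_t³/μ), so t = T/2 = 1.719×10^8 s.
Converting: 1.719×10^8 s ÷ 86400 s/day = 1990 days.

t = 1990 days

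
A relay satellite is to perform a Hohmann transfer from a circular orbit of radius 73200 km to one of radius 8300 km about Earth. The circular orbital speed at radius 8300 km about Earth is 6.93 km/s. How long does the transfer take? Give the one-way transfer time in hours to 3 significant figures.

t = 11.4 hours

From the circular-orbit relation v² = μ/r at r = 8300 km: μ = v²r = (6.93)² × 8300 = 3.98607×10^5 km³/s².
The Hohmann ellipse has a_t = (r₁ + r₂)/2 = 40750 km.
Transfer time t = π√(a_t³/μ) = π√((40750)³ / 3.98607×10^5) = 40930 s.
Converting: 40930 s ÷ 3600 s/hour = 11.4 hours.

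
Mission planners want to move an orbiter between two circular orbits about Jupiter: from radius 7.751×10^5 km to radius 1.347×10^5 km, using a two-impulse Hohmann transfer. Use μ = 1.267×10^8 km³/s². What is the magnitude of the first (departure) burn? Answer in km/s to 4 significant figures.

Δv₁ = 5.828 km/s

Transfer-ellipse semi-major axis a_t = (r₁ + r₂)/2 = (7.751×10^5 + 1.347×10^5)/2 = 4.549×10^5 km.
On the circular orbit at r = 7.751×10^5 km, v_c = √(μ/r) = 12.785 km/s.
Vis-viva on the transfer ellipse at r = 7.751×10^5 km gives v_t = √[μ(2/r − 1/a_t)] = 6.9572 km/s.
Δv₁ = |v_t − v_c| = |6.9572 − 12.785| = 5.828 km/s.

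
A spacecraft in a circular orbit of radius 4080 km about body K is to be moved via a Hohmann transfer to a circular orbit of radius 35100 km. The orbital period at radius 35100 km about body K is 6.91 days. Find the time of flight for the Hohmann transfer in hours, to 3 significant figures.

From Kepler's third law T² = 4π²r³/μ at r = 35100 km, T = 6.91 days = 6.91 × 86400 s = 5.97024×10^5 s: μ = 4π²r³/T² = 4789.58 km³/s².
Transfer-ellipse semi-major axis a_t = (r₁ + r₂)/2 = (4080 + 35100)/2 = 19590 km.
By Kepler's third law the transfer-orbit period is T = 2π√(a_t³/μ), so t = T/2 = 1.245×10^5 s.
Converting: 1.245×10^5 s ÷ 3600 s/hour = 34.6 hours.

t = 34.6 hours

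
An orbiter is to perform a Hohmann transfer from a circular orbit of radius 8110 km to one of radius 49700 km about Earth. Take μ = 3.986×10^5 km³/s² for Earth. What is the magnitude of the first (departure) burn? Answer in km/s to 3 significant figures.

Transfer-ellipse semi-major axis a_t = (r₁ + r₂)/2 = (8110 + 49700)/2 = 28905 km.
Circular speed at r = 8110 km: v_c = √(μ/r) = 7.011 km/s.
Transfer-orbit speed at the same r (vis-viva, a = a_t): v_t = √[μ(2/r − 1/a_t)] = 9.193 km/s.
Δv₁ = |v_t − v_c| = |9.193 − 7.011| = 2.182 km/s.

Δv₁ = 2.18 km/s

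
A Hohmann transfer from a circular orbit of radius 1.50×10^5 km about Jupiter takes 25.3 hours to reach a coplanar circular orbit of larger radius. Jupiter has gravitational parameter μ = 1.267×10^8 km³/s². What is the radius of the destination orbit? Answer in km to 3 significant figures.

Transfer time t = 25.3 hours = 91080 s, and t = π√(a_t³/μ).
So a_t = (μ t²/π²)^(1/3) = (1.267×10^8 × (91080)² / π²)^(1/3) = 4.7400×10^5 km.
Since a_t = (r₁ + r₂)/2, r₂ = 2a_t − r₁ = 2×4.7400×10^5 − 1.500×10^5 = 7.980×10^5 km.

r₂ = 7.98×10^5 km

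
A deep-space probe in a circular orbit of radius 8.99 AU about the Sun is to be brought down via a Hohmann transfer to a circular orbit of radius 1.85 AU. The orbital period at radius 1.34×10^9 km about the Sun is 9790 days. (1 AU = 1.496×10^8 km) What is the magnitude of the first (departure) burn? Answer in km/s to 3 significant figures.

Δv₁ = 4.13 km/s

From Kepler's third law T² = 4π²r³/μ at r = 1.34×10^9 km, T = 9790 days = 9790 × 86400 s = 8.45856×10^8 s: μ = 4π²r³/T² = 1.32764×10^11 km³/s².
In km: r₁ = 8.99 × 1.496×10^8 = 1.344904×10^9 km; r₂ = 1.85 × 1.496×10^8 = 2.7676×10^8 km.
Semi-major axis of the transfer orbit: a_t = (1.344904×10^9 + 2.7676×10^8)/2 = 8.10832×10^8 km.
On the circular orbit at r = 1.344904×10^9 km, v_c = √(μ/r) = 9.936 km/s.
Transfer-orbit speed at the same r (vis-viva, a = a_t): v_t = √[μ(2/r − 1/a_t)] = 5.805 km/s.
Δv₁ = |v_t − v_c| = |5.805 − 9.936| = 4.131 km/s.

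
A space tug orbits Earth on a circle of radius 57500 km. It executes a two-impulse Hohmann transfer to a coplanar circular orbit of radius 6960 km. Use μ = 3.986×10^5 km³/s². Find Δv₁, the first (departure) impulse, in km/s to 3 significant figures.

Δv₁ = 1.41 km/s

The Hohmann ellipse has a_t = (r₁ + r₂)/2 = 32230 km.
Circular speed at r = 57500 km: v_c = √(μ/r) = 2.633 km/s.
Transfer-orbit speed at the same r (vis-viva, a = a_t): v_t = √[μ(2/r − 1/a_t)] = 1.224 km/s.
Δv₁ = |v_t − v_c| = |1.224 − 2.633| = 1.409 km/s.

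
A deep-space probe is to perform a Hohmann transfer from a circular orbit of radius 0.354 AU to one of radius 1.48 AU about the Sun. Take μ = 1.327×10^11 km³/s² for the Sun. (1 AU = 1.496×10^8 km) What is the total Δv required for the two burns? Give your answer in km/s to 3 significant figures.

Δv = 22.8 km/s

In km: r₁ = 0.354 × 1.496×10^8 = 5.29584×10^7 km; r₂ = 1.48 × 1.496×10^8 = 2.21408×10^8 km.
The Hohmann ellipse has a_t = (r₁ + r₂)/2 = 1.371832×10^8 km.
At r₁ the circular-orbit speed is v₁ = √(μ/r₁) = 50.057 km/s.
On the transfer ellipse at r₁, v² = μ(2/r − 1/a) gives v_p = √[μ(2/r₁ − 1/a_t)] = 63.594 km/s.
First burn Δv₁ = |v_p − v₁| = 13.54 km/s.
At r₂, v₂ = √(μ/r₂) = 24.482 km/s.
Transfer-orbit speed at r₂: v_a = √[μ(2/r₂ − 1/a_t)] = 15.211 km/s.
Second burn Δv₂ = |v₂ − v_a| = 9.271 km/s.
Δv = Δv₁ + Δv₂ = 13.54 + 9.271 = 22.81 km/s.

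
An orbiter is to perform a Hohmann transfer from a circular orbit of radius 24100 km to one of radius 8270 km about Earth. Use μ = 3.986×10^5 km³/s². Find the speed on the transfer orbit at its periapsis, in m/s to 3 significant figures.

v = 8470 m/s

Transfer-ellipse semi-major axis a_t = (r₁ + r₂)/2 = (24100 + 8270)/2 = 16185 km.
At periapsis, r = 8270 km.
From the vis-viva equation, v = √[μ(2/r − 1/a_t)] = 8.472 km/s.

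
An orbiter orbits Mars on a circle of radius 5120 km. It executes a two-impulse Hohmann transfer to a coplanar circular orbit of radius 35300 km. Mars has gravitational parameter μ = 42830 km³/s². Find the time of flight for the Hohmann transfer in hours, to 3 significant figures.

t = 12.1 hours

The Hohmann ellipse has a_t = (r₁ + r₂)/2 = 20210 km.
Transfer time t = π√(a_t³/μ) = π√((20210)³ / 42830) = 43610 s.
Converting: 43610 s ÷ 3600 s/hour = 12.1 hours.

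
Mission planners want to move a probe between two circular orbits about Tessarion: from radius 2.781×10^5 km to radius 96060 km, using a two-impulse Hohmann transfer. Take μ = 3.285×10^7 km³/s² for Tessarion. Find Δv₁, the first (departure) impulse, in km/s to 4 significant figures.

Transfer-ellipse semi-major axis a_t = (r₁ + r₂)/2 = (2.781×10^5 + 96060)/2 = 1.8708×10^5 km.
Circular speed at r = 2.781×10^5 km: v_c = √(μ/r) = 10.868 km/s.
Transfer-orbit speed at the same r (vis-viva, a = a_t): v_t = √[μ(2/r − 1/a_t)] = 7.7880 km/s.
Δv₁ = |v_t − v_c| = |7.7880 − 10.868| = 3.080 km/s.

Δv₁ = 3.080 km/s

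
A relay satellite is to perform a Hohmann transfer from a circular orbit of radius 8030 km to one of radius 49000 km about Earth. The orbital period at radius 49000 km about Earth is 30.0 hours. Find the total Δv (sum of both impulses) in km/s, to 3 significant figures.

From Kepler's third law T² = 4π²r³/μ at r = 49000 km, T = 30.0 hours = 30.0 × 3600 s = 1.080×10^5 s: μ = 4π²r³/T² = 3.98199×10^5 km³/s².
Transfer-ellipse semi-major axis a_t = (r₁ + r₂)/2 = (8030 + 49000)/2 = 28515 km.
Circular speed at r₁: v₁ = √(μ/r₁) = √(3.98199×10^5/8030) = 7.042 km/s.
Transfer-orbit speed at r₁ (vis-viva equation): v_p = √[μ(2/r₁ − 1/a_t)] = 9.231 km/s.
First burn Δv₁ = |v_p − v₁| = 2.189 km/s.
At r₂, v₂ = √(μ/r₂) = 2.851 km/s.
Transfer-orbit speed at r₂: v_a = √[μ(2/r₂ − 1/a_t)] = 1.513 km/s.
Second burn Δv₂ = |v₂ − v_a| = 1.338 km/s.
Δv = Δv₁ + Δv₂ = 2.189 + 1.338 = 3.527 km/s.

Δv = 3.53 km/s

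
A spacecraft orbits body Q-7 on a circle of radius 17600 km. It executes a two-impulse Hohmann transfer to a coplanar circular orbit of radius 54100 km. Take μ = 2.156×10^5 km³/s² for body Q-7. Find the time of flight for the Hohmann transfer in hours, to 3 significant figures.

The Hohmann ellipse has a_t = (r₁ + r₂)/2 = 35850 km.
Transfer time t = π√(a_t³/μ) = π√((35850)³ / 2.156×10^5) = 45930 s.
Converting: 45930 s ÷ 3600 s/hour = 12.8 hours.

t = 12.8 hours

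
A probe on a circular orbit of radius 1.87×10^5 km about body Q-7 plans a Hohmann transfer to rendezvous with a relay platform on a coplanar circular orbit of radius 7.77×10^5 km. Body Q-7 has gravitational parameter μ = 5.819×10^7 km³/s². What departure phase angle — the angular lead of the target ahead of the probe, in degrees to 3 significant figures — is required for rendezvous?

Transfer-ellipse semi-major axis a_t = (r₁ + r₂)/2 = (1.870×10^5 + 7.770×10^5)/2 = 4.820×10^5 km.
Transfer time t = π√(a_t³/μ) = 1.3781×10^5 s.
Target angular speed ω₂ = √(μ/r₂³) = 1.1138×10^-5 rad/s.
Angle swept by the target during transfer: ω₂·t = 1.53493 rad = 87.945°.
Arrival is 180° from departure on the ellipse, so φ = 180° − 87.945° = 92.1°.

φ = 92.1°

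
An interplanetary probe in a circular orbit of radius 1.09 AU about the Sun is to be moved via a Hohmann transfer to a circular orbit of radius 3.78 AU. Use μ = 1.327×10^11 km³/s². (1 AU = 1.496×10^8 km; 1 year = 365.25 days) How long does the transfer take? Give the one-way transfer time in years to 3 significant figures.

In km: r₁ = 1.09 × 1.496×10^8 = 1.63064×10^8 km; r₂ = 3.78 × 1.496×10^8 = 5.65488×10^8 km.
Transfer-ellipse semi-major axis a_t = (r₁ + r₂)/2 = (1.63064×10^8 + 5.65488×10^8)/2 = 3.64276×10^8 km.
Half the transfer-orbit period gives t = π√(a_t³/μ) = 5.996×10^7 s.
Converting: 5.996×10^7 s ÷ 3.15576×10^7 s/year (365.25 × 86400) = 1.90 years.

t = 1.90 years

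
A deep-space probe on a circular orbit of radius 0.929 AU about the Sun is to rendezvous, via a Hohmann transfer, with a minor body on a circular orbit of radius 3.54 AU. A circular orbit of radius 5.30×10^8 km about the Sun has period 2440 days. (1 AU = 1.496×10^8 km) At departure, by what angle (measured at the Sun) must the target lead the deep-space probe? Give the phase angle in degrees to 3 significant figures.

From Kepler's third law T² = 4π²r³/μ at r = 5.30×10^8 km, T = 2440 days = 2440 × 86400 s = 2.10816×10^8 s: μ = 4π²r³/T² = 1.32245×10^11 km³/s².
In km: r₁ = 0.929 × 1.496×10^8 = 1.389784×10^8 km; r₂ = 3.54 × 1.496×10^8 = 5.29584×10^8 km.
Semi-major axis of the transfer orbit: a_t = (1.389784×10^8 + 5.29584×10^8)/2 = 3.342812×10^8 km.
The half-period of the transfer ellipse is t = π√(a_t³/μ) = 5.2799×10^7 s.
The target's mean motion on its circular orbit is ω₂ = √(μ/r₂³) = 2.9839×10^-8 rad/s.
Angle swept by the target during transfer: ω₂·t = 1.5755 rad = 90.27°.
The deep-space probe traverses 180° on the transfer ellipse, so the target must lead by 180° − 90.27° = 89.7°.

φ = 89.7°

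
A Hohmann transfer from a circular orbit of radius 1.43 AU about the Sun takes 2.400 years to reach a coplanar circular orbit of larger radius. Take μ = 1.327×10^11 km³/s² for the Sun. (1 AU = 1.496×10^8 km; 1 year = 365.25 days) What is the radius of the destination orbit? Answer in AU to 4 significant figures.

In km: r₁ = 1.43 × 1.496×10^8 = 2.13928×10^8 km.
Transfer time t = 2.400 years × 365.25 × 86400 s = 7.573824×10^7 s, and t = π√(a_t³/μ).
So a_t = (μ t²/π²)^(1/3) = (1.327×10^11 × (7.573824×10^7)² / π²)^(1/3) = 4.2566×10^8 km.
Since a_t = (r₁ + r₂)/2, r₂ = 2a_t − r₁ = 2×4.2566×10^8 − 2.13928×10^8 = 6.37392×10^8 km.
In AU: r₂ = 6.37392×10^8 / 1.496×10^8 = 4.261 AU.

r₂ = 4.261 AU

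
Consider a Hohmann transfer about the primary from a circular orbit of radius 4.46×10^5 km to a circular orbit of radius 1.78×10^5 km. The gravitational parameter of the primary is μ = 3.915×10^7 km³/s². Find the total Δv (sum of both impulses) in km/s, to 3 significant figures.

Δv = 5.19 km/s

The Hohmann ellipse has a_t = (r₁ + r₂)/2 = 3.120×10^5 km.
Circular speed at r₁: v₁ = √(μ/r₁) = √(3.915×10^7/4.460×10^5) = 9.369 km/s.
On the transfer ellipse at r₁, vis-viva equation gives v_a = √[μ(2/r₁ − 1/a_t)] = 7.077 km/s.
First burn Δv₁ = |v_a − v₁| = 2.292 km/s.
At r₂, v₂ = √(μ/r₂) = 14.831 km/s.
Transfer-orbit speed at r₂: v_p = √[μ(2/r₂ − 1/a_t)] = 17.732 km/s.
Second burn Δv₂ = |v₂ − v_p| = 2.901 km/s.
Total Δv = Δv₁ + Δv₂ = 5.193 km/s.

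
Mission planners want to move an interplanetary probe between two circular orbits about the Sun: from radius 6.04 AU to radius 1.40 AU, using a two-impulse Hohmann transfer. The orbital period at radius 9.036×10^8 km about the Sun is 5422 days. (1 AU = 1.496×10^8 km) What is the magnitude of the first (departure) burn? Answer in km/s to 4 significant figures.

From Kepler's third law T² = 4π²r³/μ at r = 9.036×10^8 km, T = 5422 days = 5422 × 86400 s = 4.684608×10^8 s: μ = 4π²r³/T² = 1.32722×10^11 km³/s².
In km: r₁ = 6.04 × 1.496×10^8 = 9.03584×10^8 km; r₂ = 1.40 × 1.496×10^8 = 2.0944×10^8 km.
The Hohmann ellipse has a_t = (r₁ + r₂)/2 = 5.56512×10^8 km.
Circular speed at r = 9.03584×10^8 km: v_c = √(μ/r) = 12.12 km/s.
Vis-viva on the transfer ellipse at r = 9.03584×10^8 km gives v_t = √[μ(2/r − 1/a_t)] = 7.435 km/s.
Δv₁ = |v_t − v_c| = |7.435 − 12.12| = 4.685 km/s.

Δv₁ = 4.685 km/s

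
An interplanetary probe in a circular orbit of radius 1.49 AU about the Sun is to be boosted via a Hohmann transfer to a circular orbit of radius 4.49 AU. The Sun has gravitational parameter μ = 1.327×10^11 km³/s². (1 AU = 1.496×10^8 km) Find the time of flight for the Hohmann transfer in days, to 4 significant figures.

In km: r₁ = 1.49 × 1.496×10^8 = 2.22904×10^8 km; r₂ = 4.49 × 1.496×10^8 = 6.71704×10^8 km.
Semi-major axis of the transfer orbit: a_t = (2.22904×10^8 + 6.71704×10^8)/2 = 4.47304×10^8 km.
Half the transfer-orbit period gives t = π√(a_t³/μ) = 8.159×10^7 s.
Converting: 8.159×10^7 s ÷ 86400 s/day = 944.3 days.

t = 944.3 days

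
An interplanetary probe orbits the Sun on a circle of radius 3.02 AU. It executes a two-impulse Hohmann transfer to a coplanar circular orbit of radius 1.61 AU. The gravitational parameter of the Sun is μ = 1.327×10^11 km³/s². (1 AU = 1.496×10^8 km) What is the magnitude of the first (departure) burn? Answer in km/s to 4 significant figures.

Δv₁ = 2.846 km/s

In km: r₁ = 3.02 × 1.496×10^8 = 4.51792×10^8 km; r₂ = 1.61 × 1.496×10^8 = 2.40856×10^8 km.
Transfer-ellipse semi-major axis a_t = (r₁ + r₂)/2 = (4.51792×10^8 + 2.40856×10^8)/2 = 3.46324×10^8 km.
On the circular orbit at r = 4.51792×10^8 km, v_c = √(μ/r) = 17.138 km/s.
Vis-viva on the transfer ellipse at r = 4.51792×10^8 km gives v_t = √[μ(2/r − 1/a_t)] = 14.292 km/s.
Δv₁ = |v_t − v_c| = |14.292 − 17.138| = 2.846 km/s.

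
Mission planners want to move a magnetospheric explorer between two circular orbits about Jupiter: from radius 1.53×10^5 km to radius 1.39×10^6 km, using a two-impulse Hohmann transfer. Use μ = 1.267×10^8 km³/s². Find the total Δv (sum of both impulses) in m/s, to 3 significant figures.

Transfer-ellipse semi-major axis a_t = (r₁ + r₂)/2 = (1.530×10^5 + 1.390×10^6)/2 = 7.715×10^5 km.
At r₁ the circular-orbit speed is v₁ = √(μ/r₁) = 28.7768 km/s.
Transfer-orbit speed at r₁ (vis-viva equation): v_p = √[μ(2/r₁ − 1/a_t)] = 38.6262 km/s.
First burn Δv₁ = |v_p − v₁| = 9.84940 km/s.
At r₂, v₂ = √(μ/r₂) = 9.54731 km/s.
Transfer-orbit speed at r₂: v_a = √[μ(2/r₂ − 1/a_t)] = 4.25166 km/s.
Second burn Δv₂ = |v₂ − v_a| = 5.29565 km/s.
Δv = Δv₁ + Δv₂ = 9.84940 + 5.29565 = 15.15 km/s.

Δv = 15100 m/s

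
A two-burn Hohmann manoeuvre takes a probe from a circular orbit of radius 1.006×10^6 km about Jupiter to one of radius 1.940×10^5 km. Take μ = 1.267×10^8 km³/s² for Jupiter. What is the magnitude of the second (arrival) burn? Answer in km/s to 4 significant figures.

Transfer-ellipse semi-major axis a_t = (r₁ + r₂)/2 = (1.006×10^6 + 1.940×10^5)/2 = 6.000×10^5 km.
Circular speed at r = 1.940×10^5 km: v_c = √(μ/r) = 25.556 km/s.
Transfer-orbit speed at the same r (vis-viva, a = a_t): v_t = √[μ(2/r − 1/a_t)] = 33.091 km/s.
Δv₂ = |v_t − v_c| = |33.091 − 25.556| = 7.535 km/s.

Δv₂ = 7.535 km/s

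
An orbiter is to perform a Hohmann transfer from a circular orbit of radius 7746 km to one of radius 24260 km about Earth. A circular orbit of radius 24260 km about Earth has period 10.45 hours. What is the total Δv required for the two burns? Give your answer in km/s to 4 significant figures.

From Kepler's third law T² = 4π²r³/μ at r = 24260 km, T = 10.45 hours = 10.45 × 3600 s = 37620 s: μ = 4π²r³/T² = 3.98286×10^5 km³/s².
Transfer-ellipse semi-major axis a_t = (r₁ + r₂)/2 = (7746 + 24260)/2 = 16003 km.
Circular speed at r₁: v₁ = √(μ/r₁) = √(3.98286×10^5/7746) = 7.171 km/s.
On the transfer ellipse at r₁, vis-viva equation gives v_p = √[μ(2/r₁ − 1/a_t)] = 8.829 km/s.
First burn Δv₁ = |v_p − v₁| = 1.658 km/s.
At r₂, v₂ = √(μ/r₂) = 4.052 km/s.
Transfer-orbit speed at r₂: v_a = √[μ(2/r₂ − 1/a_t)] = 2.819 km/s.
Second burn Δv₂ = |v₂ − v_a| = 1.233 km/s.
Δv = Δv₁ + Δv₂ = 1.658 + 1.233 = 2.891 km/s.

Δv = 2.891 km/s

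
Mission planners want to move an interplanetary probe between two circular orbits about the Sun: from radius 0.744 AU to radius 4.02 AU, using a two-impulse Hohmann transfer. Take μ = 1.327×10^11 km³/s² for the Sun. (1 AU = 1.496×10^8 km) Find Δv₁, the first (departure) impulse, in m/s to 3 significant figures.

Δv₁ = 10300 m/s

In km: r₁ = 0.744 × 1.496×10^8 = 1.113024×10^8 km; r₂ = 4.02 × 1.496×10^8 = 6.01392×10^8 km.
The Hohmann ellipse has a_t = (r₁ + r₂)/2 = 3.563472×10^8 km.
Circular speed at r = 1.113024×10^8 km: v_c = √(μ/r) = 34.53 km/s.
Transfer-orbit speed at the same r (vis-viva, a = a_t): v_t = √[μ(2/r − 1/a_t)] = 44.86 km/s.
Δv₁ = |v_t − v_c| = |44.86 − 34.53| = 10.33 km/s.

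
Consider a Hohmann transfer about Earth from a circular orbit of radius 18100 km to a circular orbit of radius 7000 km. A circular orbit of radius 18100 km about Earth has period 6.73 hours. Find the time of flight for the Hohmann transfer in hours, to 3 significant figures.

t = 1.94 hours

From Kepler's third law T² = 4π²r³/μ at r = 18100 km, T = 6.73 hours = 6.73 × 3600 s = 24228 s: μ = 4π²r³/T² = 3.98805×10^5 km³/s².
Semi-major axis of the transfer orbit: a_t = (18100 + 7000)/2 = 12550 km.
Half the transfer-orbit period gives t = π√(a_t³/μ) = 6994 s.
Converting: 6994 s ÷ 3600 s/hour = 1.94 hours.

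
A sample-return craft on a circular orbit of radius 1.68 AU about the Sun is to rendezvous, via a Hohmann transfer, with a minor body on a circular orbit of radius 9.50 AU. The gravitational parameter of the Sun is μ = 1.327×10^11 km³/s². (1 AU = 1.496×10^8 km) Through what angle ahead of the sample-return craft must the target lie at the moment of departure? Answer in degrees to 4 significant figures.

φ = 98.75°

In km: r₁ = 1.68 × 1.496×10^8 = 2.51328×10^8 km; r₂ = 9.50 × 1.496×10^8 = 1.4212×10^9 km.
The Hohmann ellipse has a_t = (r₁ + r₂)/2 = 8.36264×10^8 km.
The half-period of the transfer ellipse is t = π√(a_t³/μ) = 2.086×10^8 s.
The target's mean motion on its circular orbit is ω₂ = √(μ/r₂³) = 6.799×10^-9 rad/s.
Angle swept by the target during transfer: ω₂·t = 1.418 rad = 81.25°.
Arrival is 180° from departure on the ellipse, so φ = 180° − 81.25° = 98.75°.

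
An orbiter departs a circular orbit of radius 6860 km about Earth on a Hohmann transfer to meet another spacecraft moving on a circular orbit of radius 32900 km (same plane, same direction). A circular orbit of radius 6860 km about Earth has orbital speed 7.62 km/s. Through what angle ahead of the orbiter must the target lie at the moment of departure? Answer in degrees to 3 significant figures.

From the circular-orbit relation v² = μ/r at r = 6860 km: μ = v²r = (7.62)² × 6860 = 3.98322×10^5 km³/s².
Transfer-ellipse semi-major axis a_t = (r₁ + r₂)/2 = (6860 + 32900)/2 = 19880 km.
Transfer time t = π√(a_t³/μ) = 13952.7 s.
The target's mean motion on its circular orbit is ω₂ = √(μ/r₂³) = 1.05760×10^-4 rad/s.
Angle swept by the target during transfer: ω₂·t = 1.47564 rad = 84.548°.
The orbiter traverses 180° on the transfer ellipse, so the target must lead by 180° − 84.548° = 95.5°.

φ = 95.5°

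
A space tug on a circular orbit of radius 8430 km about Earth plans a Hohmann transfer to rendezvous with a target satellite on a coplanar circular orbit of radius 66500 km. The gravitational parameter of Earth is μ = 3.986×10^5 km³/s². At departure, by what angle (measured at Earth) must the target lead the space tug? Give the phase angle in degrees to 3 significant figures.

φ = 104°

Semi-major axis of the transfer orbit: a_t = (8430 + 66500)/2 = 37465 km.
Transfer time t = π√(a_t³/μ) = 36080 s.
The target's mean motion on its circular orbit is ω₂ = √(μ/r₂³) = 3.682×10^-5 rad/s.
Angle swept by the target during transfer: ω₂·t = 1.3285 rad = 76.12°.
Arrival is 180° from departure on the ellipse, so φ = 180° − 76.12° = 104°.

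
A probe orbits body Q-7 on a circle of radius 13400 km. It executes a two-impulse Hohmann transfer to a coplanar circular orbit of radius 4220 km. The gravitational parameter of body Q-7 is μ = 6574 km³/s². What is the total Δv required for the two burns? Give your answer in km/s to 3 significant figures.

The Hohmann ellipse has a_t = (r₁ + r₂)/2 = 8810 km.
Circular speed at r₁: v₁ = √(μ/r₁) = √(6574/13400) = 0.700426 km/s.
Transfer-orbit speed at r₁ (vis-viva equation): v_a = √[μ(2/r₁ − 1/a_t)] = 0.484764 km/s.
First burn Δv₁ = |v_a − v₁| = 0.21566 km/s.
At r₂, v₂ = √(μ/r₂) = 1.24813 km/s.
Transfer-orbit speed at r₂: v_p = √[μ(2/r₂ − 1/a_t)] = 1.53930 km/s.
Second burn Δv₂ = |v₂ − v_p| = 0.29117 km/s.
Δv = Δv₁ + Δv₂ = 0.21566 + 0.29117 = 0.5068 km/s.

Δv = 0.507 km/s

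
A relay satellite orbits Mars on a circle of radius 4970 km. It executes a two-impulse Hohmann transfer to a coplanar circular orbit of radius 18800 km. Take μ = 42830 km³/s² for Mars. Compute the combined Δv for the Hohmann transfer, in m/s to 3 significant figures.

Semi-major axis of the transfer orbit: a_t = (4970 + 18800)/2 = 11885 km.
Circular speed at r₁: v₁ = √(μ/r₁) = √(42830/4970) = 2.9356 km/s.
Transfer-orbit speed at r₁ (v² = μ(2/r − 1/a)): v_p = √[μ(2/r₁ − 1/a_t)] = 3.6921 km/s.
First burn Δv₁ = |v_p − v₁| = 0.7565 km/s.
At r₂, v₂ = √(μ/r₂) = 1.50937 km/s.
Transfer-orbit speed at r₂: v_a = √[μ(2/r₂ − 1/a_t)] = 0.976054 km/s.
Second burn Δv₂ = |v₂ − v_a| = 0.5333 km/s.
Δv = Δv₁ + Δv₂ = 0.7565 + 0.5333 = 1.290 km/s.

Δv = 1290 m/s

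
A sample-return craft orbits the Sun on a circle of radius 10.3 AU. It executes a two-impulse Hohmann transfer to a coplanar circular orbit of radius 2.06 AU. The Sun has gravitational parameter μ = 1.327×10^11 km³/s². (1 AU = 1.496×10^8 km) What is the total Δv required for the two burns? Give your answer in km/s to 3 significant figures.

In km: r₁ = 10.3 × 1.496×10^8 = 1.54088×10^9 km; r₂ = 2.06 × 1.496×10^8 = 3.08176×10^8 km.
Semi-major axis of the transfer orbit: a_t = (1.54088×10^9 + 3.08176×10^8)/2 = 9.24528×10^8 km.
Circular speed at r₁: v₁ = √(μ/r₁) = √(1.327×10^11/1.54088×10^9) = 9.28007 km/s.
Transfer-orbit speed at r₁ (v² = μ(2/r − 1/a)): v_a = √[μ(2/r₁ − 1/a_t)] = 5.35785 km/s.
First burn Δv₁ = |v_a − v₁| = 3.9222 km/s.
At r₂, v₂ = √(μ/r₂) = 20.75086 km/s.
Transfer-orbit speed at r₂: v_p = √[μ(2/r₂ − 1/a_t)] = 26.78924 km/s.
Second burn Δv₂ = |v₂ − v_p| = 6.0384 km/s.
Δv = Δv₁ + Δv₂ = 3.9222 + 6.0384 = 9.961 km/s.

Δv = 9.96 km/s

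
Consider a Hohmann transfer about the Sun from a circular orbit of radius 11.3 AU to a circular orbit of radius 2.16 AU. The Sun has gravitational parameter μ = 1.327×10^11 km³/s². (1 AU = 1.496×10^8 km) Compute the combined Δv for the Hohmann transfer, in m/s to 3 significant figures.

In km: r₁ = 11.3 × 1.496×10^8 = 1.69048×10^9 km; r₂ = 2.16 × 1.496×10^8 = 3.23136×10^8 km.
Semi-major axis of the transfer orbit: a_t = (1.69048×10^9 + 3.23136×10^8)/2 = 1.006808×10^9 km.
At r₁ the circular-orbit speed is v₁ = √(μ/r₁) = 8.860 km/s.
On the transfer ellipse at r₁, v² = μ(2/r − 1/a) gives v_a = √[μ(2/r₁ − 1/a_t)] = 5.019 km/s.
First burn Δv₁ = |v_a − v₁| = 3.841 km/s.
Circular speed at r₂: v₂ = √(μ/r₂) = 20.265 km/s.
Transfer-orbit speed at r₂: v_p = √[μ(2/r₂ − 1/a_t)] = 26.259 km/s.
Second burn Δv₂ = |v₂ − v_p| = 5.994 km/s.
Δv = Δv₁ + Δv₂ = 3.841 + 5.994 = 9.835 km/s.

Δv = 9830 m/s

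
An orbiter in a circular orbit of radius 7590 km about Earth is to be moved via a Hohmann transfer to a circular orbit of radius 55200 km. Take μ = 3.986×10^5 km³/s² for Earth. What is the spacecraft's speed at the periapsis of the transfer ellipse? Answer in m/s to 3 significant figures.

v = 9610 m/s

Transfer-ellipse semi-major axis a_t = (r₁ + r₂)/2 = (7590 + 55200)/2 = 31395 km.
The periapsis of the transfer ellipse is at r = 7590 km.
Vis-viva: v = √[μ(2/r − 1/a_t)] = √[3.986×10^5 × (2/7590 − 1/31395)] = 9.609 km/s.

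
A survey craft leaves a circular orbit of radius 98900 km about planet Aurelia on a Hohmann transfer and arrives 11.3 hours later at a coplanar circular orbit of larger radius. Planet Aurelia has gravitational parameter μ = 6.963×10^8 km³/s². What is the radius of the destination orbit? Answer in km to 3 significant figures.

Transfer time t = 11.3 hours = 40680 s, and t = π√(a_t³/μ).
So a_t = (μ t²/π²)^(1/3) = (6.963×10^8 × (40680)² / π²)^(1/3) = 4.8875×10^5 km.
Since a_t = (r₁ + r₂)/2, r₂ = 2a_t − r₁ = 2×4.8875×10^5 − 98900 = 8.786×10^5 km.

r₂ = 8.79×10^5 km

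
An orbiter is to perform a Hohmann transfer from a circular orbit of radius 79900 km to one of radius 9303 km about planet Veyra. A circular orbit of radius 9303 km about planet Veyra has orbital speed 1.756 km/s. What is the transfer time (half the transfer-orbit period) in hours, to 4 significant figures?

t = 48.53 hours

From the circular-orbit relation v² = μ/r at r = 9303 km: μ = v²r = (1.756)² × 9303 = 28686.1 km³/s².
The Hohmann ellipse has a_t = (r₁ + r₂)/2 = 44601.5 km.
Half the transfer-orbit period gives t = π√(a_t³/μ) = 1.747×10^5 s.
Converting: 1.747×10^5 s ÷ 3600 s/hour = 48.53 hours.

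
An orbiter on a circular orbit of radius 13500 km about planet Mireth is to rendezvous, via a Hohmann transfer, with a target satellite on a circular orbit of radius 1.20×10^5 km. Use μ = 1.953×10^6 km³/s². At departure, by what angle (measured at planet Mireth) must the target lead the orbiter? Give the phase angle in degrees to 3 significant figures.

Semi-major axis of the transfer orbit: a_t = (13500 + 1.200×10^5)/2 = 66750 km.
The half-period of the transfer ellipse is t = π√(a_t³/μ) = 38768.2 s.
Target angular speed ω₂ = √(μ/r₂³) = 3.36186×10^-5 rad/s.
Angle swept by the target during transfer: ω₂·t = 1.30333 rad = 74.68°.
Arrival is 180° from departure on the ellipse, so φ = 180° − 74.68° = 105°.

φ = 105°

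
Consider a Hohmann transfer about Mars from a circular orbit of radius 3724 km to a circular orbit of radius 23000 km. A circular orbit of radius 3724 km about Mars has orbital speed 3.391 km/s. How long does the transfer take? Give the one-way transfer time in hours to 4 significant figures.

t = 6.514 hours

From the circular-orbit relation v² = μ/r at r = 3724 km: μ = v²r = (3.391)² × 3724 = 42821.8 km³/s².
Transfer-ellipse semi-major axis a_t = (r₁ + r₂)/2 = (3724 + 23000)/2 = 13362 km.
By Kepler's third law the transfer-orbit period is T = 2π√(a_t³/μ), so t = T/2 = 23450 s.
Converting: 23450 s ÷ 3600 s/hour = 6.514 hours.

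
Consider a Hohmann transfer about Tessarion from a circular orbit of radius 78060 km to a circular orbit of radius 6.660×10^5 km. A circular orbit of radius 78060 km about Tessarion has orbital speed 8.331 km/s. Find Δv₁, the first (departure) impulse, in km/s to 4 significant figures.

Δv₁ = 2.816 km/s

From the circular-orbit relation v² = μ/r at r = 78060 km: μ = v²r = (8.331)² × 78060 = 5.41780×10^6 km³/s².
Semi-major axis of the transfer orbit: a_t = (78060 + 6.660×10^5)/2 = 3.7203×10^5 km.
Circular speed at r = 78060 km: v_c = √(μ/r) = 8.3310 km/s.
Transfer-orbit speed at the same r (vis-viva, a = a_t): v_t = √[μ(2/r − 1/a_t)] = 11.147 km/s.
Δv₁ = |v_t − v_c| = |11.147 − 8.3310| = 2.816 km/s.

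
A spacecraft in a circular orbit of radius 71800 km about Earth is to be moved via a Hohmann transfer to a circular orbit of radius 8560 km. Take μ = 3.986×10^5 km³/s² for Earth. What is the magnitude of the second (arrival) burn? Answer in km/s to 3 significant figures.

Δv₂ = 2.30 km/s

Semi-major axis of the transfer orbit: a_t = (71800 + 8560)/2 = 40180 km.
Circular speed at r = 8560 km: v_c = √(μ/r) = 6.824 km/s.
Transfer-orbit speed at the same r (vis-viva, a = a_t): v_t = √[μ(2/r − 1/a_t)] = 9.122 km/s.
Δv₂ = |v_t − v_c| = |9.122 − 6.824| = 2.298 km/s.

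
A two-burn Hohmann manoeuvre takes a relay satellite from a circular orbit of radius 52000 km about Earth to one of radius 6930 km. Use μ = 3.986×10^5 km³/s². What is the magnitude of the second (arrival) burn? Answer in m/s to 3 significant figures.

Δv₂ = 2490 m/s

Semi-major axis of the transfer orbit: a_t = (52000 + 6930)/2 = 29465 km.
On the circular orbit at r = 6930 km, v_c = √(μ/r) = 7.5841 km/s.
Vis-viva on the transfer ellipse at r = 6930 km gives v_t = √[μ(2/r − 1/a_t)] = 10.075 km/s.
Δv₂ = |v_t − v_c| = |10.075 − 7.5841| = 2.491 km/s.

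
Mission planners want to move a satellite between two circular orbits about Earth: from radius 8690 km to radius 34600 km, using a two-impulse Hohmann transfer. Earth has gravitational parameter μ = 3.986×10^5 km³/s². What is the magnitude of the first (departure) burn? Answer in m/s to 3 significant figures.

Δv₁ = 1790 m/s

Semi-major axis of the transfer orbit: a_t = (8690 + 34600)/2 = 21645 km.
On the circular orbit at r = 8690 km, v_c = √(μ/r) = 6.773 km/s.
Transfer-orbit speed at the same r (vis-viva, a = a_t): v_t = √[μ(2/r − 1/a_t)] = 8.563 km/s.
Δv₁ = |v_t − v_c| = |8.563 − 6.773| = 1.790 km/s.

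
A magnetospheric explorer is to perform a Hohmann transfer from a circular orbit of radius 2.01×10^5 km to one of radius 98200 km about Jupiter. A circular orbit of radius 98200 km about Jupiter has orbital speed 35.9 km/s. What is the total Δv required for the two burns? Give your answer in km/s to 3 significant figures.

From the circular-orbit relation v² = μ/r at r = 98200 km: μ = v²r = (35.9)² × 98200 = 1.26561×10^8 km³/s².
The Hohmann ellipse has a_t = (r₁ + r₂)/2 = 1.496×10^5 km.
Circular speed at r₁: v₁ = √(μ/r₁) = √(1.26561×10^8/2.010×10^5) = 25.093 km/s.
On the transfer ellipse at r₁, vis-viva equation gives v_a = √[μ(2/r₁ − 1/a_t)] = 20.330 km/s.
First burn Δv₁ = |v_a − v₁| = 4.763 km/s.
Circular speed at r₂: v₂ = √(μ/r₂) = 35.900 km/s.
Transfer-orbit speed at r₂: v_p = √[μ(2/r₂ − 1/a_t)] = 41.613 km/s.
Second burn Δv₂ = |v₂ − v_p| = 5.713 km/s.
Total Δv = Δv₁ + Δv₂ = 10.48 km/s.

Δv = 10.5 km/s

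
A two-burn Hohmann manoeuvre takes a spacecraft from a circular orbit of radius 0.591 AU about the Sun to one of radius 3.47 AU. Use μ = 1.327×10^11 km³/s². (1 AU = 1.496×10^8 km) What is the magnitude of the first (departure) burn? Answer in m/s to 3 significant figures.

In km: r₁ = 0.591 × 1.496×10^8 = 8.84136×10^7 km; r₂ = 3.47 × 1.496×10^8 = 5.19112×10^8 km.
Transfer-ellipse semi-major axis a_t = (r₁ + r₂)/2 = (8.84136×10^7 + 5.19112×10^8)/2 = 3.037628×10^8 km.
Circular speed at r = 8.84136×10^7 km: v_c = √(μ/r) = 38.741 km/s.
Transfer-orbit speed at the same r (vis-viva, a = a_t): v_t = √[μ(2/r − 1/a_t)] = 50.645 km/s.
Δv₁ = |v_t − v_c| = |50.645 − 38.741| = 11.90 km/s.

Δv₁ = 11900 m/s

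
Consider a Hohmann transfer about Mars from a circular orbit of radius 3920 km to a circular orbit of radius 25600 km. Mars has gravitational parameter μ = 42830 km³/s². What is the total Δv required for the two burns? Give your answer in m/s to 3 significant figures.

Transfer-ellipse semi-major axis a_t = (r₁ + r₂)/2 = (3920 + 25600)/2 = 14760 km.
Circular speed at r₁: v₁ = √(μ/r₁) = √(42830/3920) = 3.305 km/s.
Transfer-orbit speed at r₁ (vis-viva equation): v_p = √[μ(2/r₁ − 1/a_t)] = 4.353 km/s.
First burn Δv₁ = |v_p − v₁| = 1.048 km/s.
At r₂, v₂ = √(μ/r₂) = 1.2935 km/s.
Transfer-orbit speed at r₂: v_a = √[μ(2/r₂ − 1/a_t)] = 0.66658 km/s.
Second burn Δv₂ = |v₂ − v_a| = 0.6269 km/s.
Δv = Δv₁ + Δv₂ = 1.048 + 0.6269 = 1.675 km/s.

Δv = 1670 m/s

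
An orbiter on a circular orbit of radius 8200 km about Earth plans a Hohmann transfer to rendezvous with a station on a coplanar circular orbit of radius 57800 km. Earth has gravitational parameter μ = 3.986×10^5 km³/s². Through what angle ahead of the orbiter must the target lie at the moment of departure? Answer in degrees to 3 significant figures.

Semi-major axis of the transfer orbit: a_t = (8200 + 57800)/2 = 33000 km.
The half-period of the transfer ellipse is t = π√(a_t³/μ) = 29830 s.
Target angular speed ω₂ = √(μ/r₂³) = 4.5434×10^-5 rad/s.
Angle swept by the target during transfer: ω₂·t = 1.3553 rad = 77.65°.
The orbiter traverses 180° on the transfer ellipse, so the target must lead by 180° − 77.65° = 102°.

φ = 102°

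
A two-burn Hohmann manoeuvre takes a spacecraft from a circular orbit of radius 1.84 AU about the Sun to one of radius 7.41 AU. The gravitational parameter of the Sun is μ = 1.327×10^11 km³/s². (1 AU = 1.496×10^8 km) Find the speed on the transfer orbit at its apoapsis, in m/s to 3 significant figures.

In km: r₁ = 1.84 × 1.496×10^8 = 2.75264×10^8 km; r₂ = 7.41 × 1.496×10^8 = 1.108536×10^9 km.
Transfer-ellipse semi-major axis a_t = (r₁ + r₂)/2 = (2.75264×10^8 + 1.108536×10^9)/2 = 6.919×10^8 km.
The apoapsis of the transfer ellipse is at r = 1.108536×10^9 km.
Applying v² = μ(2/r − 1/a_t): v = 6.901 km/s.

v = 6900 m/s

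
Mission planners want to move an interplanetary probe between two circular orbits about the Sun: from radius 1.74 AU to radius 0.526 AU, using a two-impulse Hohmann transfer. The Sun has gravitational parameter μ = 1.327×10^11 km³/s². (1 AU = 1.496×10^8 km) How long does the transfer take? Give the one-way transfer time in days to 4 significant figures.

t = 220.3 days

In km: r₁ = 1.74 × 1.496×10^8 = 2.60304×10^8 km; r₂ = 0.526 × 1.496×10^8 = 7.86896×10^7 km.
Semi-major axis of the transfer orbit: a_t = (2.60304×10^8 + 7.86896×10^7)/2 = 1.694968×10^8 km.
By Kepler's third law the transfer-orbit period is T = 2π√(a_t³/μ), so t = T/2 = 1.903×10^7 s.
Converting: 1.903×10^7 s ÷ 86400 s/day = 220.3 days.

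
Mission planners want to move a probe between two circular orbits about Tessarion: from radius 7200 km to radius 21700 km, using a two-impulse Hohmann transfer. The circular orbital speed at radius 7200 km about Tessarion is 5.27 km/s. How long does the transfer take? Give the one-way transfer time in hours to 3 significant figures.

From the circular-orbit relation v² = μ/r at r = 7200 km: μ = v²r = (5.27)² × 7200 = 1.99965×10^5 km³/s².
Transfer-ellipse semi-major axis a_t = (r₁ + r₂)/2 = (7200 + 21700)/2 = 14450 km.
Transfer time t = π√(a_t³/μ) = π√((14450)³ / 1.99965×10^5) = 12200 s.
Converting: 12200 s ÷ 3600 s/hour = 3.39 hours.

t = 3.39 hours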